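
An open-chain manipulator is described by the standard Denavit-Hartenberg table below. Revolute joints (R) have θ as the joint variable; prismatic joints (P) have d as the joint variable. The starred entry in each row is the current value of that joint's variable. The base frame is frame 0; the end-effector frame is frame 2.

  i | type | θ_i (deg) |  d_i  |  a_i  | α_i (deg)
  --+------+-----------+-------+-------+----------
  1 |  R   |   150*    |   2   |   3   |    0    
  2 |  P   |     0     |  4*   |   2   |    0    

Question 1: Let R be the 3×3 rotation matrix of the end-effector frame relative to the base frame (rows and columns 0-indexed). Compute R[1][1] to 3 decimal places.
-0.866

End-effector y-axis (col 1 of R) = (-0.5000,-0.8660,0.0000)
R[1][1] = -0.8660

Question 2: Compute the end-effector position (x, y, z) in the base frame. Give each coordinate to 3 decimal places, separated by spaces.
-4.330 2.500 6.000

after link 1: o_1 = (-2.5981, 1.5000, 2.0000)
after link 2: o_2 = (-4.3301, 2.5000, 6.0000)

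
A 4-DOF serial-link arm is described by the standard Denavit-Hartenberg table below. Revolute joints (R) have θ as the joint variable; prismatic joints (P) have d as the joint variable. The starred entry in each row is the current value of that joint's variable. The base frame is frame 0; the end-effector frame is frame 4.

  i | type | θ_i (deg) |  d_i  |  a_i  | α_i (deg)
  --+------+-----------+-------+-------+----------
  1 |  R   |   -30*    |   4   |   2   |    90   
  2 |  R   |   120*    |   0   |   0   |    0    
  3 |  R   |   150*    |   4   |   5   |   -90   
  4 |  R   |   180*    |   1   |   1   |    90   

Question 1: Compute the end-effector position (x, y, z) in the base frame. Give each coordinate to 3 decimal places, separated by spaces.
after link 1: o_1 = (1.7321, -1.0000, 4.0000)
after link 2: o_2 = (1.7321, -1.0000, 4.0000)
after link 3: o_3 = (-0.2679, -4.4641, -1.0000)
after link 4: o_4 = (0.5981, -4.9641, 0.0000)

0.598 -4.964 0.000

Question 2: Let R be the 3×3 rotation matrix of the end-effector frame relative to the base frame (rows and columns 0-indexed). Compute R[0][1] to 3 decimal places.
End-effector y-axis (col 1 of R) = (0.8660,-0.5000,-0.0000)
R[0][1] = 0.8660

0.866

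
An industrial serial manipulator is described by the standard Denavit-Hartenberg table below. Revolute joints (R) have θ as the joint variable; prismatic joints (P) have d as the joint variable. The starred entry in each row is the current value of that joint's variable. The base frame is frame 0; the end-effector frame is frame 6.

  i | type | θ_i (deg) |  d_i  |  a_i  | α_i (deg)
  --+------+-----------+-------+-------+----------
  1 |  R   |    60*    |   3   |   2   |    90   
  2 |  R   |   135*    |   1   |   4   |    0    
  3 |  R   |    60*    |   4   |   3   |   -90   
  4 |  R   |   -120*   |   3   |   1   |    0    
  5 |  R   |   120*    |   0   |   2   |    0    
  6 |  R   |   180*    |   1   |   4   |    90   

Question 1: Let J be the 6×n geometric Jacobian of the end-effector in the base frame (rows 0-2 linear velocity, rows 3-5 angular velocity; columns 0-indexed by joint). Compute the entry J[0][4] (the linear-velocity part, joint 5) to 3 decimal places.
1.732

axis z_4 = (0.1294,0.2241,-0.9659); lever o_n−o_4 = (1.0953,1.8972,-0.4483)
cross product → J_v[:, 4] = (1.7321,-1.0000,0.0000)
J_ω[:, 4] = z_4
entry J[0][4] = 1.7321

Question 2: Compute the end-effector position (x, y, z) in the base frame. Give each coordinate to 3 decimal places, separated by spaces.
after link 1: o_1 = (1.0000, 1.7321, 3.0000)
after link 2: o_2 = (0.4518, -1.2174, 5.8284)
after link 3: o_3 = (2.4670, -5.7270, 5.0520)
after link 4: o_4 = (3.8467, -5.0693, 2.2836)
after link 5: o_5 = (2.8808, -6.7423, 1.7660)
after link 6: o_6 = (4.9421, -3.1721, 1.8353)

4.942 -3.172 1.835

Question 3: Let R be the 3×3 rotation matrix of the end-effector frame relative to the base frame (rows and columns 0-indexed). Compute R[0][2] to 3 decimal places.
End-effector z-axis (col 2 of R) = (-0.8660,0.5000,-0.0000)
R[0][2] = -0.8660

-0.866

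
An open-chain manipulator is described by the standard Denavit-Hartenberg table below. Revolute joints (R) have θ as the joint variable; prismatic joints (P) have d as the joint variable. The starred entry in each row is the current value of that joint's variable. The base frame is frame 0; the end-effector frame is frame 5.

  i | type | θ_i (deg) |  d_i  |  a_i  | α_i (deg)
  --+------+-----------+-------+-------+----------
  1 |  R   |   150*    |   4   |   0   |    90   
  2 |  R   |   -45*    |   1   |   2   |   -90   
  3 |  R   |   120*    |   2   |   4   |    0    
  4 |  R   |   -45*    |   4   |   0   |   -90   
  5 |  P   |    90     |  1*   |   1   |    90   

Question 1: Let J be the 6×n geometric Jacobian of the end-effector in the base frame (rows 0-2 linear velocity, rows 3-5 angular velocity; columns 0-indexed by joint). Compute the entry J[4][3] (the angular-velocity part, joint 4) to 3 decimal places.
0.354

axis z_3 = (-0.6124,0.3536,0.7071); lever o_n−o_3 = (-1.3750,0.4950,2.8043)
cross product → J_v[:, 3] = (0.6415,0.7450,0.1830)
J_ω[:, 3] = z_3
entry J[4][3] = 0.3536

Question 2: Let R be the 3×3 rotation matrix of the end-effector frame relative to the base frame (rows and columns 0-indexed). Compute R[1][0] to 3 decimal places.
-0.354

End-effector x-axis (col 0 of R) = (0.6124,-0.3536,-0.7071)
R[1][0] = -0.3536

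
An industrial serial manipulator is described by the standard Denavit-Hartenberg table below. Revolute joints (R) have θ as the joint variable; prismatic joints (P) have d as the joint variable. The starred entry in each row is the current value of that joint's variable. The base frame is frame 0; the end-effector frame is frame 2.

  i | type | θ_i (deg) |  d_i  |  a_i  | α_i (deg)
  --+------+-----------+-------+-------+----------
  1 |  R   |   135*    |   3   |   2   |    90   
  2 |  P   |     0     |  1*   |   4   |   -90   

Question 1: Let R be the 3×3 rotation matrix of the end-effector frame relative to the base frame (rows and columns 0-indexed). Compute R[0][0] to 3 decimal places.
-0.707

End-effector x-axis (col 0 of R) = (-0.7071,0.7071,0.0000)
R[0][0] = -0.7071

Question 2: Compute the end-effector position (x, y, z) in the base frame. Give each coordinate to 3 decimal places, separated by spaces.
after link 1: o_1 = (-1.4142, 1.4142, 3.0000)
after link 2: o_2 = (-3.5355, 4.9497, 3.0000)

-3.536 4.950 3.000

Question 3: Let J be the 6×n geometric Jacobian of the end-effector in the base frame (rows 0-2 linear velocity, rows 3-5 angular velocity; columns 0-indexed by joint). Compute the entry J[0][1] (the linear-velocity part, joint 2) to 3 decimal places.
prismatic axis z_1 = (0.7071,0.7071,0.0000)
J_v[:, 1] = z_1; J_ω[:, 1] = (0,0,0)
entry J[0][1] = 0.7071

0.707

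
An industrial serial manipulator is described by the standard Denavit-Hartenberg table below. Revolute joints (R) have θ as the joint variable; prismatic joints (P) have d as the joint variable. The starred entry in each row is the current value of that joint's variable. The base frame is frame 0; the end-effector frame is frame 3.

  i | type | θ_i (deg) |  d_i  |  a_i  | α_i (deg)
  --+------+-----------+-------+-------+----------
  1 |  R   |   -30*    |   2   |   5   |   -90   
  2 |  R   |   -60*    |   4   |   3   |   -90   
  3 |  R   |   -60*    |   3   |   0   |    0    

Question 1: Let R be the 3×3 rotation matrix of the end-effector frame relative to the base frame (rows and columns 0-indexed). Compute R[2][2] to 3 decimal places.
-0.500

End-effector z-axis (col 2 of R) = (0.7500,-0.4330,-0.5000)
R[2][2] = -0.5000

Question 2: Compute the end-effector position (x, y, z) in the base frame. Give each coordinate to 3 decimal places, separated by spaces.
after link 1: o_1 = (4.3301, -2.5000, 2.0000)
after link 2: o_2 = (7.6292, 0.2141, 4.5981)
after link 3: o_3 = (9.8792, -1.0849, 3.0981)

9.879 -1.085 3.098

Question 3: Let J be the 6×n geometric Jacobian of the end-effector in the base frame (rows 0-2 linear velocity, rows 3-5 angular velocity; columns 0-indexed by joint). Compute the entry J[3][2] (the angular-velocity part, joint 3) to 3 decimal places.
axis z_2 = (0.7500,-0.4330,-0.5000); lever o_n−o_2 = (2.2500,-1.2990,-1.5000)
cross product → J_v[:, 2] = (0.0000,-0.0000,0.0000)
J_ω[:, 2] = z_2
entry J[3][2] = 0.7500

0.750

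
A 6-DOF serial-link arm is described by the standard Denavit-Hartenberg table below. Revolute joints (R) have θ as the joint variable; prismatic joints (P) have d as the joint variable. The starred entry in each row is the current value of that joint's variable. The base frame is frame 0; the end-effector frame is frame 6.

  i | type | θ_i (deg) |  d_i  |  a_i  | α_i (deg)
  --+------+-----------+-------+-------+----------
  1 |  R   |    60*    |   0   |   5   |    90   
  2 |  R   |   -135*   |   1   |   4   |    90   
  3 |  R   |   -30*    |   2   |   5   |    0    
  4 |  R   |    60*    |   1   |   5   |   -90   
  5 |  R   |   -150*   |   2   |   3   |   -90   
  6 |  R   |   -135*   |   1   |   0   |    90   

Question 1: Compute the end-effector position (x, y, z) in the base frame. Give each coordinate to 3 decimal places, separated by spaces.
after link 1: o_1 = (2.5000, 4.3301, 0.0000)
after link 2: o_2 = (1.9518, 1.3806, -2.8284)
after link 3: o_3 = (-2.4513, -1.2458, -4.4761)
after link 4: o_4 = (-2.1707, -5.7598, -6.8308)
after link 5: o_5 = (-1.1770, -4.9046, -3.4721)
after link 6: o_6 = (-1.4198, -5.8251, -3.1659)

-1.420 -5.825 -3.166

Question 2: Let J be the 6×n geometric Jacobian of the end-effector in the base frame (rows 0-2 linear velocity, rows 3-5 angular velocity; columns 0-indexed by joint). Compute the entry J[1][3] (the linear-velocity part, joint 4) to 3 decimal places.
axis z_3 = (-0.3536,-0.6124,0.7071); lever o_n−o_3 = (1.0315,-4.5794,1.3102)
cross product → J_v[:, 3] = (2.4358,1.1926,2.2507)
J_ω[:, 3] = z_3
entry J[1][3] = 1.1926

1.193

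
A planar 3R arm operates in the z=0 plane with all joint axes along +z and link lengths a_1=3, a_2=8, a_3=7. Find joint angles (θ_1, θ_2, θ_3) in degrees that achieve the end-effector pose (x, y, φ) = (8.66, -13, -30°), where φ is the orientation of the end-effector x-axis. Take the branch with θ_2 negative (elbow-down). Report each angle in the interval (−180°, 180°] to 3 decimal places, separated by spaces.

wrist centre = target − a_3·(cos φ, sin φ) = (2.5978, -9.5000)
cos θ_2 = (96.9987−3²−8²)/(2·3·8) = 0.5000; θ_2 = -60.0018° (elbow-down)
β = atan2(-9.5000,2.5978) = -74.7061°; ψ = atan2(-6.9283,6.9998) = -44.7061°
θ_1 = β − ψ = -30.0000°
θ_3 = φ − θ_1 − θ_2 = 60.0018° (wrapped to (-180°,180°])

-30.000 -60.002 60.002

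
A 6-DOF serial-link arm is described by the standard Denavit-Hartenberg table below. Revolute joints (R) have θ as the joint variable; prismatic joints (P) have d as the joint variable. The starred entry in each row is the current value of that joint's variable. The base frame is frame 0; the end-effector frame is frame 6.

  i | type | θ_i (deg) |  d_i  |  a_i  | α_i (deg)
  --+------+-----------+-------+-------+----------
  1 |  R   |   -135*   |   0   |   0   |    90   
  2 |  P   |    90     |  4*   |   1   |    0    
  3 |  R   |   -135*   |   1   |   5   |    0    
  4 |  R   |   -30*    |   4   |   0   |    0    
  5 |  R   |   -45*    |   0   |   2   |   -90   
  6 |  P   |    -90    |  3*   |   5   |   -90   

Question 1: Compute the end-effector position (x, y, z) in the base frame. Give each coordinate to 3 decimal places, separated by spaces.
after link 1: o_1 = (0.0000, 0.0000, 0.0000)
after link 2: o_2 = (-2.8284, 2.8284, 1.0000)
after link 3: o_3 = (-6.0355, 1.0355, -2.5355)
after link 4: o_4 = (-8.8640, 3.8640, -2.5355)
after link 5: o_5 = (-8.1569, 4.5711, -4.2676)
after link 6: o_6 = (-13.5295, 6.2695, -5.7676)

-13.530 6.269 -5.768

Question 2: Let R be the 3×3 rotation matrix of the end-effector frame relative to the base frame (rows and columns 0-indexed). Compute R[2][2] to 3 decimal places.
End-effector z-axis (col 2 of R) = (0.3536,0.3536,-0.8660)
R[2][2] = -0.8660

-0.866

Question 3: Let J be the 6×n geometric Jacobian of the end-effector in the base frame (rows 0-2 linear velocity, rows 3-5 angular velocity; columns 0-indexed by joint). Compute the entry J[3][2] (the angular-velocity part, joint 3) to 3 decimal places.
axis z_2 = (-0.7071,0.7071,0.0000); lever o_n−o_2 = (-10.7011,3.4411,-6.7676)
cross product → J_v[:, 2] = (-4.7854,-4.7854,5.1336)
J_ω[:, 2] = z_2
entry J[3][2] = -0.7071

-0.707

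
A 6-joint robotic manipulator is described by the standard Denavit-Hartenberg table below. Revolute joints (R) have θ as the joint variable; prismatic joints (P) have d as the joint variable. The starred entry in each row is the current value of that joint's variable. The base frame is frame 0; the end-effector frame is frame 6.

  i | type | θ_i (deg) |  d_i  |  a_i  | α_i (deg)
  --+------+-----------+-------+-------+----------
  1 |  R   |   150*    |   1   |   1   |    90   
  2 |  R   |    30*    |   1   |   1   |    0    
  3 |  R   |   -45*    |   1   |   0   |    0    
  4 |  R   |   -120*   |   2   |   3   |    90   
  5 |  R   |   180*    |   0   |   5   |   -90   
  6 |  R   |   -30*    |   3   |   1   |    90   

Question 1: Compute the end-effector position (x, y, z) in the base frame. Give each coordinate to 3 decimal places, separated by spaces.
after link 1: o_1 = (-0.8660, 0.5000, 1.0000)
after link 2: o_2 = (-1.1160, 1.7990, 1.5000)
after link 3: o_3 = (-0.6160, 2.6651, 1.5000)
after link 4: o_4 = (2.2211, 3.3365, -0.6213)
after link 5: o_5 = (-0.8408, 5.1042, 2.9142)
after link 6: o_6 = (-2.5649, 2.6356, 3.8801)

-2.565 2.636 3.880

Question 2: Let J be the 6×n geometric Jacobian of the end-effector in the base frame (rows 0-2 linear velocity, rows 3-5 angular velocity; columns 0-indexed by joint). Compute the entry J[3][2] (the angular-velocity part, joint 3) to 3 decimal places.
0.500

axis z_2 = (0.5000,0.8660,0.0000); lever o_n−o_2 = (-1.4489,0.8365,2.3801)
cross product → J_v[:, 2] = (2.0613,-1.1901,1.6730)
J_ω[:, 2] = z_2
entry J[3][2] = 0.5000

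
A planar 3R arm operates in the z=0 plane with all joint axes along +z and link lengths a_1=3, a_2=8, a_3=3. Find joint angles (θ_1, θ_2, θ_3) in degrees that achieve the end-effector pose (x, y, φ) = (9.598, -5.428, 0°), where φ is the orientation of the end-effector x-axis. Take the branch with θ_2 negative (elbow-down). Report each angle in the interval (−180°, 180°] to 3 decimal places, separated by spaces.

wrist centre = target − a_3·(cos φ, sin φ) = (6.5980, -5.4280)
cos θ_2 = (72.9968−3²−8²)/(2·3·8) = -0.0001; θ_2 = -90.0038° (elbow-down)
β = atan2(-5.4280,6.5980) = -39.4432°; ψ = atan2(-8.0000,2.9995) = -69.4473°
θ_1 = β − ψ = 30.0041°
θ_3 = φ − θ_1 − θ_2 = 59.9997° (wrapped to (-180°,180°])

30.004 -90.004 60.000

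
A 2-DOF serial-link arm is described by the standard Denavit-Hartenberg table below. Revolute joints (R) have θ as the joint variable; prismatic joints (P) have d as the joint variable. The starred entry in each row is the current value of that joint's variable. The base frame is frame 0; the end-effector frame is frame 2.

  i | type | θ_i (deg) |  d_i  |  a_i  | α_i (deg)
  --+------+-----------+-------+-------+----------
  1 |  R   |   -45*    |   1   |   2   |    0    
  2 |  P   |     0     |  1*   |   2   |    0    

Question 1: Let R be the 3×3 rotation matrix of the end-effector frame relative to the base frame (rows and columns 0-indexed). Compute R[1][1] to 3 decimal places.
End-effector y-axis (col 1 of R) = (0.7071,0.7071,0.0000)
R[1][1] = 0.7071

0.707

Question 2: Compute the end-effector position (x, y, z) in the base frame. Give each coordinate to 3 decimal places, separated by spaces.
after link 1: o_1 = (1.4142, -1.4142, 1.0000)
after link 2: o_2 = (2.8284, -2.8284, 2.0000)

2.828 -2.828 2.000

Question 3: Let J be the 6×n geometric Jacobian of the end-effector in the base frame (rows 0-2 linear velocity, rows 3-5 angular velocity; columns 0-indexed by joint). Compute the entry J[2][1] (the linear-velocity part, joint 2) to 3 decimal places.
1.000

prismatic axis z_1 = (0.0000,0.0000,1.0000)
J_v[:, 1] = z_1; J_ω[:, 1] = (0,0,0)
entry J[2][1] = 1.0000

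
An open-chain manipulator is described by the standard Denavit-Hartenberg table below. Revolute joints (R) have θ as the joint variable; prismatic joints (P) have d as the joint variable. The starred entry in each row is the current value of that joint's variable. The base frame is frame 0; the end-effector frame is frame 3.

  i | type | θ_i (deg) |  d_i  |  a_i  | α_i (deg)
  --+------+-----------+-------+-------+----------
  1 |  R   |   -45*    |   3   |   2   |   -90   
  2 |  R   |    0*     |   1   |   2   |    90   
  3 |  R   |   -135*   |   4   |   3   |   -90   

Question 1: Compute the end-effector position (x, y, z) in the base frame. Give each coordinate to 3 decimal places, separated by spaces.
0.536 -2.121 7.000

after link 1: o_1 = (1.4142, -1.4142, 3.0000)
after link 2: o_2 = (3.5355, -2.1213, 3.0000)
after link 3: o_3 = (0.5355, -2.1213, 7.0000)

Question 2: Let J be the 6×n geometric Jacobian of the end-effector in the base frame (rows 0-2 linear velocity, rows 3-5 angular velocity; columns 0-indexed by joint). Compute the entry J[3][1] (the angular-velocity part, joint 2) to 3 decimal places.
axis z_1 = (0.7071,0.7071,0.0000); lever o_n−o_1 = (-0.8787,-0.7071,4.0000)
cross product → J_v[:, 1] = (2.8284,-2.8284,0.1213)
J_ω[:, 1] = z_1
entry J[3][1] = 0.7071

0.707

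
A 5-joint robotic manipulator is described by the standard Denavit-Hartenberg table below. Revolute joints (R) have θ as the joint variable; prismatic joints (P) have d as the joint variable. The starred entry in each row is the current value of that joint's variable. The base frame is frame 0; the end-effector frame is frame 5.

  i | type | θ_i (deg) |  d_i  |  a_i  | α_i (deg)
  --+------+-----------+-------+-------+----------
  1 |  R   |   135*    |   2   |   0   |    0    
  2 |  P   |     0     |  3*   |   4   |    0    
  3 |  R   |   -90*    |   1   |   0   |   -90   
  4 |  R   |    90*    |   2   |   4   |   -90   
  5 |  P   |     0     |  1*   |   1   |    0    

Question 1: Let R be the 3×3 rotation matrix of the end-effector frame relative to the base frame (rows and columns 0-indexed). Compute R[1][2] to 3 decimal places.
-0.707

End-effector z-axis (col 2 of R) = (-0.7071,-0.7071,-0.0000)
R[1][2] = -0.7071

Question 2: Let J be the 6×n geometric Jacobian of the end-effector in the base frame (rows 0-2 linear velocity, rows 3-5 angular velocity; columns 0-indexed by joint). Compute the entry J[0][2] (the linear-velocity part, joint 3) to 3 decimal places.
-0.707

axis z_2 = (0.0000,0.0000,1.0000); lever o_n−o_2 = (-2.1213,0.7071,-4.0000)
cross product → J_v[:, 2] = (-0.7071,-2.1213,0.0000)
J_ω[:, 2] = z_2
entry J[0][2] = -0.7071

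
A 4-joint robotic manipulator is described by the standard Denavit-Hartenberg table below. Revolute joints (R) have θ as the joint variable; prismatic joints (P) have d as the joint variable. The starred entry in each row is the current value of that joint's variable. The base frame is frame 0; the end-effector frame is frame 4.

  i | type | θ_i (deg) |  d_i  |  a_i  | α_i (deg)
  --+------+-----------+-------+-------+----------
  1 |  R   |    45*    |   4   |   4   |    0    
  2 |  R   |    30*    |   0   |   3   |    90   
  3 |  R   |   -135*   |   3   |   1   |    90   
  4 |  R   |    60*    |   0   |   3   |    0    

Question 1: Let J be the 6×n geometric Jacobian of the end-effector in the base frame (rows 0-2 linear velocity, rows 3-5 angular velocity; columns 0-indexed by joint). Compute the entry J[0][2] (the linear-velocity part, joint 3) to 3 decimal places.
axis z_2 = (0.9659,-0.2588,0.0000); lever o_n−o_2 = (4.9498,-3.1564,-1.7678)
cross product → J_v[:, 2] = (0.4575,1.7075,-1.7678)
J_ω[:, 2] = z_2
entry J[0][2] = 0.4575

0.458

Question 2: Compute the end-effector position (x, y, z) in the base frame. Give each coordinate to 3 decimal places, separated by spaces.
8.555 2.570 2.232

after link 1: o_1 = (2.8284, 2.8284, 4.0000)
after link 2: o_2 = (3.6049, 5.7262, 4.0000)
after link 3: o_3 = (6.3196, 4.2667, 3.2929)
after link 4: o_4 = (8.5547, 2.5698, 2.2322)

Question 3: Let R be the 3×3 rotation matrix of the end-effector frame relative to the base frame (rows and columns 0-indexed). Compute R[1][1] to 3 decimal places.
End-effector y-axis (col 1 of R) = (0.6415,0.4621,0.6124)
R[1][1] = 0.4621

0.462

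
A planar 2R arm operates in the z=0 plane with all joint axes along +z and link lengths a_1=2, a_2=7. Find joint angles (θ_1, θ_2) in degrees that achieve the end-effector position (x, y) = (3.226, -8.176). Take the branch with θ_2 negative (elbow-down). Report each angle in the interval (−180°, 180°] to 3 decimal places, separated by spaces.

-45.018 -29.978

cos θ_2 = (77.2541−2²−7²)/(2·2·7) = 0.8662; θ_2 = -29.9781° (elbow-down)
β = atan2(-8.1760,3.2260) = -68.4673°; ψ = atan2(-3.4977,8.0635) = -23.4496°
θ_1 = β − ψ = -45.0177°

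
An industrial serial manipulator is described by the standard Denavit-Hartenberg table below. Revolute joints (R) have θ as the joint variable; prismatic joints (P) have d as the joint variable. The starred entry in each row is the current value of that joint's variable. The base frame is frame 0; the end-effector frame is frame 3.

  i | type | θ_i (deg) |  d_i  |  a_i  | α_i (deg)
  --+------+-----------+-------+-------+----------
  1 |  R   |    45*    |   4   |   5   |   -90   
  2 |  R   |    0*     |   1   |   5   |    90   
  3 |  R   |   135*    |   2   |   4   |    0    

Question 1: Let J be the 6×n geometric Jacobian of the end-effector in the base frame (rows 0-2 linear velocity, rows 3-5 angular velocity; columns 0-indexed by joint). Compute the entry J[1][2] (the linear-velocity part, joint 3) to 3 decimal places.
-4.000

axis z_2 = (0.0000,0.0000,1.0000); lever o_n−o_2 = (-4.0000,0.0000,2.0000)
cross product → J_v[:, 2] = (-0.0000,-4.0000,0.0000)
J_ω[:, 2] = z_2
entry J[1][2] = -4.0000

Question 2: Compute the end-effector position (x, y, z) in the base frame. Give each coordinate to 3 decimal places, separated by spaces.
after link 1: o_1 = (3.5355, 3.5355, 4.0000)
after link 2: o_2 = (6.3640, 7.7782, 4.0000)
after link 3: o_3 = (2.3640, 7.7782, 6.0000)

2.364 7.778 6.000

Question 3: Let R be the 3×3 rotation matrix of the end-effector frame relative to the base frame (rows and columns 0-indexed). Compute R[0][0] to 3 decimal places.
End-effector x-axis (col 0 of R) = (-1.0000,0.0000,0.0000)
R[0][0] = -1.0000

-1.000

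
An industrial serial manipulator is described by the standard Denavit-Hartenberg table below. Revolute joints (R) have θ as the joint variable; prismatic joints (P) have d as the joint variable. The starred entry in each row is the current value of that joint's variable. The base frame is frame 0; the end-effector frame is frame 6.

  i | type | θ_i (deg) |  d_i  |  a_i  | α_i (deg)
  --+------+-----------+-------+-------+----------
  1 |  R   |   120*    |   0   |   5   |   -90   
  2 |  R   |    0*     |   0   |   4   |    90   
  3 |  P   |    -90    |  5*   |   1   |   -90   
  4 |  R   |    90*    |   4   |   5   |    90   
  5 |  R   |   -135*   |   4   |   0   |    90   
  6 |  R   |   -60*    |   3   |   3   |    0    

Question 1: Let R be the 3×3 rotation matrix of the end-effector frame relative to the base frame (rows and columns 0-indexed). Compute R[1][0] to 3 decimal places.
-0.739

End-effector x-axis (col 0 of R) = (-0.5732,-0.7392,0.3536)
R[1][0] = -0.7392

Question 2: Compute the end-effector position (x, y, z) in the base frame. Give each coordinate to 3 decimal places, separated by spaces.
-4.950 13.378 3.182

after link 1: o_1 = (-2.5000, 4.3301, 0.0000)
after link 2: o_2 = (-4.5000, 7.7942, 0.0000)
after link 3: o_3 = (-3.6340, 8.2942, 5.0000)
after link 4: o_4 = (-5.6340, 11.7583, 0.0000)
after link 5: o_5 = (-2.1699, 13.7583, 0.0000)
after link 6: o_6 = (-4.9502, 13.3779, 3.1820)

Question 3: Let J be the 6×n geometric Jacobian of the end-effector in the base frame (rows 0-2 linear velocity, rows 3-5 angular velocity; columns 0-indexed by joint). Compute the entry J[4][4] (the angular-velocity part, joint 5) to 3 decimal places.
axis z_4 = (0.8660,0.5000,0.0000); lever o_n−o_4 = (0.6838,1.6195,3.1820)
cross product → J_v[:, 4] = (1.5910,-2.7557,1.0607)
J_ω[:, 4] = z_4
entry J[4][4] = 0.5000

0.500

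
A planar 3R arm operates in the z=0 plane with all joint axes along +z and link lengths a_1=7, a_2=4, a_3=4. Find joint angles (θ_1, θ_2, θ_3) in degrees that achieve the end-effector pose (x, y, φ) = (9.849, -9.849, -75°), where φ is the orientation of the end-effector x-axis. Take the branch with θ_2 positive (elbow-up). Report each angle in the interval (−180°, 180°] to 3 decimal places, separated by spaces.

-44.995 29.983 -59.989

wrist centre = target − a_3·(cos φ, sin φ) = (8.8137, -5.9853)
cos θ_2 = (113.5055−7²−4²)/(2·7·4) = 0.8662; θ_2 = 29.9835° (elbow-up)
β = atan2(-5.9853,8.8137) = -34.1800°; ψ = atan2(1.9990,10.4647) = 10.8146°
θ_1 = β − ψ = -44.9945°
θ_3 = φ − θ_1 − θ_2 = -59.9889° (wrapped to (-180°,180°])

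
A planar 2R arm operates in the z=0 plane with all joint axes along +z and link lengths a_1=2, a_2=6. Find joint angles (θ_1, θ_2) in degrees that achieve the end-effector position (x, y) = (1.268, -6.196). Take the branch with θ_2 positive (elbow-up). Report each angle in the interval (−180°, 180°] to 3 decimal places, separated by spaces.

-150.003 90.004

cos θ_2 = (39.9982−2²−6²)/(2·2·6) = -0.0001; θ_2 = 90.0042° (elbow-up)
β = atan2(-6.1960,1.2680) = -78.4342°; ψ = atan2(6.0000,1.9996) = 71.5688°
θ_1 = β − ψ = -150.0031°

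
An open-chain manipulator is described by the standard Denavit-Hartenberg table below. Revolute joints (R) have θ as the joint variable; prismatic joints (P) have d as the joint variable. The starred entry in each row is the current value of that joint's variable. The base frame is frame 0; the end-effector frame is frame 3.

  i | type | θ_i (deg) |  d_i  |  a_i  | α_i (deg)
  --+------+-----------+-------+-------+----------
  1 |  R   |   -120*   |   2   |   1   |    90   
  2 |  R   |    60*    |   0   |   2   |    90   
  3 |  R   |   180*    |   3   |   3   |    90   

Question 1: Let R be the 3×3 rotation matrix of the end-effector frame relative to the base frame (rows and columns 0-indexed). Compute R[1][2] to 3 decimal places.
0.500

End-effector z-axis (col 2 of R) = (-0.8660,0.5000,0.0000)
R[1][2] = 0.5000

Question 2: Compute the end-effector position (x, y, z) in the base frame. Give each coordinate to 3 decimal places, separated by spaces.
-1.549 -2.683 -0.366

after link 1: o_1 = (-0.5000, -0.8660, 2.0000)
after link 2: o_2 = (-1.0000, -1.7321, 3.7321)
after link 3: o_3 = (-1.5490, -2.6830, -0.3660)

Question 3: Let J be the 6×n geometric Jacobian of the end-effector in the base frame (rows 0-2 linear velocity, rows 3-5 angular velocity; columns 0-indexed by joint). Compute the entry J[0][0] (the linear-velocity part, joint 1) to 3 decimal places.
axis z_0 = ẑ; lever o_n−o_0 = (-1.5490,-2.6830,-0.3660)
cross product → J_v[:, 0] = (2.6830,-1.5490,0.0000)
J_ω[:, 0] = z_0
entry J[0][0] = 2.6830

2.683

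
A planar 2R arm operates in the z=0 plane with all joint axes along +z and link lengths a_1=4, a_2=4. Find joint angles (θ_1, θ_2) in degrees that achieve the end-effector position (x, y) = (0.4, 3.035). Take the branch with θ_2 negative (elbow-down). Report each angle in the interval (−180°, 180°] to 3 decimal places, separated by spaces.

149.994 -135.003

cos θ_2 = (9.3712−4²−4²)/(2·4·4) = -0.7071; θ_2 = -135.0034° (elbow-down)
β = atan2(3.0350,0.4000) = 82.4919°; ψ = atan2(-2.8283,1.1714) = -67.5017°
θ_1 = β − ψ = 149.9937°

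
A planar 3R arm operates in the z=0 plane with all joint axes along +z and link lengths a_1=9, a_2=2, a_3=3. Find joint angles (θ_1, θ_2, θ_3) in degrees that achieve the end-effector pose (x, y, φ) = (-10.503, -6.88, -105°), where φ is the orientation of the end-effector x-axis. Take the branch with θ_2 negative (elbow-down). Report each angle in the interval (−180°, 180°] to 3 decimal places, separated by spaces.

-150.004 -44.982 89.987

wrist centre = target − a_3·(cos φ, sin φ) = (-9.7265, -3.9822)
cos θ_2 = (110.4637−9²−2²)/(2·9·2) = 0.7073; θ_2 = -44.9822° (elbow-down)
β = atan2(-3.9822,-9.7265) = -157.7349°; ψ = atan2(-1.4138,10.4147) = -7.7306°
θ_1 = β − ψ = -150.0043°
θ_3 = φ − θ_1 − θ_2 = 89.9866° (wrapped to (-180°,180°])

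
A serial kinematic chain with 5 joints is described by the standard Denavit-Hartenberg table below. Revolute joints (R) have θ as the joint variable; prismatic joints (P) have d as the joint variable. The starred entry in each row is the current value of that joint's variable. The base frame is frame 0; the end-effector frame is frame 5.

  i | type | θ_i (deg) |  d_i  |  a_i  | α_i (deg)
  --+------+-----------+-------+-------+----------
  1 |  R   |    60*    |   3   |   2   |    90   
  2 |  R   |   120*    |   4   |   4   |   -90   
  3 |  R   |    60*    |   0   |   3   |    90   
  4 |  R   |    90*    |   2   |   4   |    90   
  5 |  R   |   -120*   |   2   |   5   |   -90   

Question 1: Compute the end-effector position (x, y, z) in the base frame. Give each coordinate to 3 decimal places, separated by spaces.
-2.065 -0.586 6.132

after link 1: o_1 = (1.0000, 1.7321, 3.0000)
after link 2: o_2 = (3.4641, -2.0000, 6.4641)
after link 3: o_3 = (0.8391, -1.3505, 7.7631)
after link 4: o_4 = (-0.4599, -5.6005, 7.2631)
after link 5: o_5 = (-2.0649, -0.5861, 6.1316)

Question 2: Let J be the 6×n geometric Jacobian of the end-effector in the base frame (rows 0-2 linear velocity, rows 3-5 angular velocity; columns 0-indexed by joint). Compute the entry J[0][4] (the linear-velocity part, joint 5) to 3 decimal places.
-2.416

axis z_4 = (-0.8750,0.2165,0.4330); lever o_n−o_4 = (-1.6050,5.0143,-1.1316)
cross product → J_v[:, 4] = (-2.4163,-1.6851,-4.0401)
J_ω[:, 4] = z_4
entry J[0][4] = -2.4163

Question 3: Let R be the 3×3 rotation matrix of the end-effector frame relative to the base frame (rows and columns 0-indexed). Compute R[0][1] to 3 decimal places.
End-effector y-axis (col 1 of R) = (0.8750,-0.2165,-0.4330)
R[0][1] = 0.8750

0.875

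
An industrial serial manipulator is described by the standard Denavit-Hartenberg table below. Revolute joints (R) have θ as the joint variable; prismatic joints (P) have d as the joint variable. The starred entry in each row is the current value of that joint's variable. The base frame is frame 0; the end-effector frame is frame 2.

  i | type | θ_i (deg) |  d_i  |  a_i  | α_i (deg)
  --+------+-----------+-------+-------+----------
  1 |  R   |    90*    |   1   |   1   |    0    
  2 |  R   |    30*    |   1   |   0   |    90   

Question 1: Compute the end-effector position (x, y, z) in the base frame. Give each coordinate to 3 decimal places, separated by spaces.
0.000 1.000 2.000

after link 1: o_1 = (0.0000, 1.0000, 1.0000)
after link 2: o_2 = (0.0000, 1.0000, 2.0000)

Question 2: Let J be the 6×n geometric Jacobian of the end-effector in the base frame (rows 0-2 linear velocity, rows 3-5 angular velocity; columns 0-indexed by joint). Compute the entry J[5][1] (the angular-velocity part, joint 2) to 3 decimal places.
axis z_1 = (0.0000,0.0000,1.0000); lever o_n−o_1 = (0.0000,0.0000,1.0000)
cross product → J_v[:, 1] = (0.0000,0.0000,0.0000)
J_ω[:, 1] = z_1
entry J[5][1] = 1.0000

1.000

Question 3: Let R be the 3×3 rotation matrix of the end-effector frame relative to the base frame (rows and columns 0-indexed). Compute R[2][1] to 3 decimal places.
End-effector y-axis (col 1 of R) = (-0.0000,-0.0000,1.0000)
R[2][1] = 1.0000

1.000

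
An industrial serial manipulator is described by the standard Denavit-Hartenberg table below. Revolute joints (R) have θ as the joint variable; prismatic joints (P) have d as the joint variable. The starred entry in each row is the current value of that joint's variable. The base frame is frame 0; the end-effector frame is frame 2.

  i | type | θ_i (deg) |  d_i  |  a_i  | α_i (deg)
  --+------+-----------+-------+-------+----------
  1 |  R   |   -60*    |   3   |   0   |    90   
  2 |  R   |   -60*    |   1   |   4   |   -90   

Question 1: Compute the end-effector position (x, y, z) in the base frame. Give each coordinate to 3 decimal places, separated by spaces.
after link 1: o_1 = (0.0000, 0.0000, 3.0000)
after link 2: o_2 = (0.1340, -2.2321, -0.4641)

0.134 -2.232 -0.464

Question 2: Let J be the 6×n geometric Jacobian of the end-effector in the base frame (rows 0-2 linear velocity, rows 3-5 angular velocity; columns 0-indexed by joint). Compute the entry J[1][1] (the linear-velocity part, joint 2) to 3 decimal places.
-3.000

axis z_1 = (-0.8660,-0.5000,0.0000); lever o_n−o_1 = (0.1340,-2.2321,-3.4641)
cross product → J_v[:, 1] = (1.7321,-3.0000,2.0000)
J_ω[:, 1] = z_1
entry J[1][1] = -3.0000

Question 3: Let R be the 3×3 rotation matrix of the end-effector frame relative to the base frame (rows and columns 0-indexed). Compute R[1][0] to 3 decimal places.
End-effector x-axis (col 0 of R) = (0.2500,-0.4330,-0.8660)
R[1][0] = -0.4330

-0.433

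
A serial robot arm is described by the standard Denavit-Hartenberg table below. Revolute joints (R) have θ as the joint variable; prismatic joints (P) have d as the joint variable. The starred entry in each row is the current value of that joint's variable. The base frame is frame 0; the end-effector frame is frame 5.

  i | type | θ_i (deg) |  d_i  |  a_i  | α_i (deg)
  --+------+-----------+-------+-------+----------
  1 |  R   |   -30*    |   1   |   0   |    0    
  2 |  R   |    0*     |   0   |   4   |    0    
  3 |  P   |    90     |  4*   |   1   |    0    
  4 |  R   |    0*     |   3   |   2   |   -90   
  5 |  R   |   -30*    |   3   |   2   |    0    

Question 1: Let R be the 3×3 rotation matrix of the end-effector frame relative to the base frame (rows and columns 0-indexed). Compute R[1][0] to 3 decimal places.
0.750

End-effector x-axis (col 0 of R) = (0.4330,0.7500,0.5000)
R[1][0] = 0.7500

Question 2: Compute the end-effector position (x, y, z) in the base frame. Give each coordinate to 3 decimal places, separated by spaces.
3.232 3.598 9.000

after link 1: o_1 = (0.0000, 0.0000, 1.0000)
after link 2: o_2 = (3.4641, -2.0000, 1.0000)
after link 3: o_3 = (3.9641, -1.1340, 5.0000)
after link 4: o_4 = (4.9641, 0.5981, 8.0000)
after link 5: o_5 = (3.2321, 3.5981, 9.0000)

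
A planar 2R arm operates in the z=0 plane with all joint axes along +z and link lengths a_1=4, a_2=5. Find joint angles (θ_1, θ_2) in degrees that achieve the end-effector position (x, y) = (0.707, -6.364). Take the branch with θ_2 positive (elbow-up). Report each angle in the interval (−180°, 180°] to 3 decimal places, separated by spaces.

cos θ_2 = (41.0003−4²−5²)/(2·4·5) = 0.0000; θ_2 = 89.9995° (elbow-up)
β = atan2(-6.3640,0.7070) = -83.6608°; ψ = atan2(5.0000,4.0000) = 51.3399°
θ_1 = β − ψ = -135.0007°

-135.001 90.000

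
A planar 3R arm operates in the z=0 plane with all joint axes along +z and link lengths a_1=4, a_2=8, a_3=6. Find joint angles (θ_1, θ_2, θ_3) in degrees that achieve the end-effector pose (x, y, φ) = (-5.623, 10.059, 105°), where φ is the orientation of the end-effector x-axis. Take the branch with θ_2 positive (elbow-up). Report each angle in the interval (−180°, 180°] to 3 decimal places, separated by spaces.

27.342 135.003 -57.345

wrist centre = target − a_3·(cos φ, sin φ) = (-4.0701, 4.2634)
cos θ_2 = (34.7426−4²−8²)/(2·4·8) = -0.7071; θ_2 = 135.0033° (elbow-up)
β = atan2(4.2634,-4.0701) = 133.6708°; ψ = atan2(5.6565,-1.6572) = 106.3289°
θ_1 = β − ψ = 27.3420°
θ_3 = φ − θ_1 − θ_2 = -57.3453° (wrapped to (-180°,180°])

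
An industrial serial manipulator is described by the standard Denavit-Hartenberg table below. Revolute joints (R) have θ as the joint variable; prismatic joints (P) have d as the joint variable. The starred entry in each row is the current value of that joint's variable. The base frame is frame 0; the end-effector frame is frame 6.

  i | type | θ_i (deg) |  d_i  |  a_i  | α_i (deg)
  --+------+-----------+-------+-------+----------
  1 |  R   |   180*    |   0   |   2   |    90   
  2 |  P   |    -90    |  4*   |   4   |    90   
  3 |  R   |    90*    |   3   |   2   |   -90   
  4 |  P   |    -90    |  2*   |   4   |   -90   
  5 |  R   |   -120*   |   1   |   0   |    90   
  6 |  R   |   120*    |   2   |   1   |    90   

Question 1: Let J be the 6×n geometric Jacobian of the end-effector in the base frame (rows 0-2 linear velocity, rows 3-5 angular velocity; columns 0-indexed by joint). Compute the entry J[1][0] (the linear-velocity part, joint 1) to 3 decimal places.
3.518

axis z_0 = ẑ; lever o_n−o_0 = (3.5179,7.8660,-3.4330)
cross product → J_v[:, 0] = (-7.8660,3.5179,0.0000)
J_ω[:, 0] = z_0
entry J[1][0] = 3.5179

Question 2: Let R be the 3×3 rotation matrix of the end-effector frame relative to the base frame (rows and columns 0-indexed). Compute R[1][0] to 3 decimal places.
0.866

End-effector x-axis (col 0 of R) = (0.2500,0.8660,-0.4330)
R[1][0] = 0.8660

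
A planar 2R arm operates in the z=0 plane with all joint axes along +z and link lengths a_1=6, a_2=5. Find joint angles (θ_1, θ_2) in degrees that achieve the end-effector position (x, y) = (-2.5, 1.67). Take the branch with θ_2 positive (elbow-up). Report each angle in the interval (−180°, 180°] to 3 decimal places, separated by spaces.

89.998 149.999

cos θ_2 = (9.0389−6²−5²)/(2·6·5) = -0.8660; θ_2 = 149.9992° (elbow-up)
β = atan2(1.6700,-2.5000) = 146.2571°; ψ = atan2(2.5001,1.6699) = 56.2592°
θ_1 = β − ψ = 89.9979°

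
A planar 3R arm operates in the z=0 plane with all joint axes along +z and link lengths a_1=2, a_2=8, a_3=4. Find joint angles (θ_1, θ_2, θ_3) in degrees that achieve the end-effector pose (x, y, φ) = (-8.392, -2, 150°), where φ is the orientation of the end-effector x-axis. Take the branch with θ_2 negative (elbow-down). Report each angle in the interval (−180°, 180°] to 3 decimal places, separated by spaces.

0.015 -150.011 -60.004

wrist centre = target − a_3·(cos φ, sin φ) = (-4.9279, -4.0000)
cos θ_2 = (40.2842−2²−8²)/(2·2·8) = -0.8661; θ_2 = -150.0108° (elbow-down)
β = atan2(-4.0000,-4.9279) = -140.9336°; ψ = atan2(-3.9987,-4.9290) = -140.9487°
θ_1 = β − ψ = 0.0151°
θ_3 = φ − θ_1 − θ_2 = -60.0044° (wrapped to (-180°,180°])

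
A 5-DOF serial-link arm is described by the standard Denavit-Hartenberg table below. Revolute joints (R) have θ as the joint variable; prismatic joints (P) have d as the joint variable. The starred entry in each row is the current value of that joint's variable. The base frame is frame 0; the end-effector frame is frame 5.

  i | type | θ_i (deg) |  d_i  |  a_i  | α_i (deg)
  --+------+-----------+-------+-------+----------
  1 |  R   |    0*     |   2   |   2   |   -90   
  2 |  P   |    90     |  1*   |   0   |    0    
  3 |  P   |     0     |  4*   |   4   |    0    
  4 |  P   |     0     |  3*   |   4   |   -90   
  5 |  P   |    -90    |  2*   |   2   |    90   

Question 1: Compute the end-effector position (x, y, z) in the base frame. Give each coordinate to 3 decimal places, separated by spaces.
0.000 10.000 -6.000

after link 1: o_1 = (2.0000, 0.0000, 2.0000)
after link 2: o_2 = (2.0000, 1.0000, 2.0000)
after link 3: o_3 = (2.0000, 5.0000, -2.0000)
after link 4: o_4 = (2.0000, 8.0000, -6.0000)
after link 5: o_5 = (0.0000, 10.0000, -6.0000)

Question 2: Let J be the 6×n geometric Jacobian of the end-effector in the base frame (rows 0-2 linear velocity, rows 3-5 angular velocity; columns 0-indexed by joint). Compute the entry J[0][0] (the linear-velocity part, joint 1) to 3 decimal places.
axis z_0 = ẑ; lever o_n−o_0 = (0.0000,10.0000,-6.0000)
cross product → J_v[:, 0] = (-10.0000,0.0000,0.0000)
J_ω[:, 0] = z_0
entry J[0][0] = -10.0000

-10.000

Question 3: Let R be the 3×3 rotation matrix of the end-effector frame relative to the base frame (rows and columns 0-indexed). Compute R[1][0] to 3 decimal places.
1.000

End-effector x-axis (col 0 of R) = (0.0000,1.0000,0.0000)
R[1][0] = 1.0000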